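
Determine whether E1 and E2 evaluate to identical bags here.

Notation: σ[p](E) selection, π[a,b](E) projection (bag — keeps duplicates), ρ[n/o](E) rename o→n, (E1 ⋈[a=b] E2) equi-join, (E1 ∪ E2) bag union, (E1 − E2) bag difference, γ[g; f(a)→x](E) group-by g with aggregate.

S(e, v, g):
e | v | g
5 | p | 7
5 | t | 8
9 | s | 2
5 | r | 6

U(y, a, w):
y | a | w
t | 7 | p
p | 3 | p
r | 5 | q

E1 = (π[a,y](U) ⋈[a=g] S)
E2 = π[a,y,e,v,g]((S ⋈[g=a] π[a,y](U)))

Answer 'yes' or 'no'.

E1 per-node cardinality:
  U → 3
  π[a,y](U) → 3
  S → 4
  (π[a,y](U) ⋈[a=g] S) → 1
E2 per-node cardinality:
  S → 4
  U → 3
  π[a,y](U) → 3
  (S ⋈[g=a] π[a,y](U)) → 1
  π[a,y,e,v,g]((S ⋈[g=a] π[a,y](U))) → 1

E1 and E2 produce the same multiset:
a | y | e | v | g
7 | t | 5 | p | 7

yes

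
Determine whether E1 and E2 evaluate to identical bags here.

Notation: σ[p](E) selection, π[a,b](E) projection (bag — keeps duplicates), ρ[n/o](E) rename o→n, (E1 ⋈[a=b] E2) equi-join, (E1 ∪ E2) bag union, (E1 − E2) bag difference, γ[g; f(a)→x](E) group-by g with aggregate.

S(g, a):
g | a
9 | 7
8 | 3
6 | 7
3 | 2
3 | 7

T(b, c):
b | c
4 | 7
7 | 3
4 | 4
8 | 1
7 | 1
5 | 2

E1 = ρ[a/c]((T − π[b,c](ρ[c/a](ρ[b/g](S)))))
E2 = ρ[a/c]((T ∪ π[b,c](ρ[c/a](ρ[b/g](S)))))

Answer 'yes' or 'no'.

E1 subexpression sizes:
  T → 6
  S → 5
  ρ[b/g](S) → 5
  ρ[c/a](ρ[b/g](S)) → 5
  π[b,c](ρ[c/a](ρ[b/g](S))) → 5
  (T − π[b,c](ρ[c/a](ρ[b/g](S)))) → 6
  ρ[a/c]((T − π[b,c](ρ[c/a](ρ[b/g](S))))) → 6
E2 subexpression sizes:
  T → 6
  S → 5
  ρ[b/g](S) → 5
  ρ[c/a](ρ[b/g](S)) → 5
  π[b,c](ρ[c/a](ρ[b/g](S))) → 5
  (T ∪ π[b,c](ρ[c/a](ρ[b/g](S)))) → 11
  ρ[a/c]((T ∪ π[b,c](ρ[c/a](ρ[b/g](S))))) → 11

E1 result:
b | a
4 | 4
4 | 7
5 | 2
7 | 1
7 | 3
8 | 1
E2 result:
b | a
3 | 2
3 | 7
4 | 4
4 | 7
5 | 2
6 | 7
7 | 1
7 | 3
8 | 1
8 | 3
9 | 7
Witness: (3, 7) appears 0× in E1 but 1× in E2.

no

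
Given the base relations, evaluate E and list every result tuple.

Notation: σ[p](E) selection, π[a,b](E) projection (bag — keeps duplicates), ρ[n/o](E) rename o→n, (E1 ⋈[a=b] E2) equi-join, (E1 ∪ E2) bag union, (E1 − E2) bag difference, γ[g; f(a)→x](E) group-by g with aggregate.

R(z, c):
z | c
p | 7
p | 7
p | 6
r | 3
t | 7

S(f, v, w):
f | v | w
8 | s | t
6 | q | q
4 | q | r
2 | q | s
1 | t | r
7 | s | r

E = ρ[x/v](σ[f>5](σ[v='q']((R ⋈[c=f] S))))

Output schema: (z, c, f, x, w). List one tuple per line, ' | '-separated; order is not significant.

Subexpression sizes:
  R → 5
  S → 6
  (R ⋈[c=f] S) → 4
  σ[v='q']((R ⋈[c=f] S)) → 1
  σ[f>5](σ[v='q']((R ⋈[c=f] S))) → 1
  ρ[x/v](σ[f>5](σ[v='q']((R ⋈[c=f] S)))) → 1

== RESULT ==
z | c | f | x | w
p | 6 | 6 | q | q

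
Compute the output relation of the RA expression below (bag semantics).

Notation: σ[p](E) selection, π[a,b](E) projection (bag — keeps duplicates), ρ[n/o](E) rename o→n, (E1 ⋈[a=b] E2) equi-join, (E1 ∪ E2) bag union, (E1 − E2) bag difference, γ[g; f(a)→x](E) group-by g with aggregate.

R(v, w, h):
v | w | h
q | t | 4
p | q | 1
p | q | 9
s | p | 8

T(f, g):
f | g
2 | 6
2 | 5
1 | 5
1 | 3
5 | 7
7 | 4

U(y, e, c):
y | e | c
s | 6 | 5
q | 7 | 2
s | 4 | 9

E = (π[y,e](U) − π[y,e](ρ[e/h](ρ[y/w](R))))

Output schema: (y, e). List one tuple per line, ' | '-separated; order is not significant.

Per-node cardinality:
  U → 3
  π[y,e](U) → 3
  R → 4
  ρ[y/w](R) → 4
  ρ[e/h](ρ[y/w](R)) → 4
  π[y,e](ρ[e/h](ρ[y/w](R))) → 4
  (π[y,e](U) − π[y,e](ρ[e/h](ρ[y/w](R)))) → 3

== RESULT ==
y | e
q | 7
s | 4
s | 6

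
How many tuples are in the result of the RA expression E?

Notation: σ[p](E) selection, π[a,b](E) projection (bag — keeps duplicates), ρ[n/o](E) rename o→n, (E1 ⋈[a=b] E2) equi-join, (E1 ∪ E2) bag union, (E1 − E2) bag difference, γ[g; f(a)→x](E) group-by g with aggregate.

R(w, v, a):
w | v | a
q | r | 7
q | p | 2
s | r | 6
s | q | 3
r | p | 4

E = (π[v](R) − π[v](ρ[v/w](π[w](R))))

Subexpression sizes:
  R → 5
  π[v](R) → 5
  R → 5
  π[w](R) → 5
  ρ[v/w](π[w](R)) → 5
  π[v](ρ[v/w](π[w](R))) → 5
  (π[v](R) − π[v](ρ[v/w](π[w](R)))) → 3

|E| = 3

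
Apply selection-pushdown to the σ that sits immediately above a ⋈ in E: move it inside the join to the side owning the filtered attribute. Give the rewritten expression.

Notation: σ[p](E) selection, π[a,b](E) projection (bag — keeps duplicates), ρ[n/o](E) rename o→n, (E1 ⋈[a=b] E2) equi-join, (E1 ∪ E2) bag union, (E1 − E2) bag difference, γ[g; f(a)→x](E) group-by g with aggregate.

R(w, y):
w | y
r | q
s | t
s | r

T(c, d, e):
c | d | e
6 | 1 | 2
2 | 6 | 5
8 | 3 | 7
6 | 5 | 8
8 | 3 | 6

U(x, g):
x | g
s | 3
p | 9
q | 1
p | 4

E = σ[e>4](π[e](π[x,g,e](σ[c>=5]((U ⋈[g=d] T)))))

σ filters on c, owned by the right side.
E' = σ[e>4](π[e](π[x,g,e]((U ⋈[g=d] σ[c>=5](T)))))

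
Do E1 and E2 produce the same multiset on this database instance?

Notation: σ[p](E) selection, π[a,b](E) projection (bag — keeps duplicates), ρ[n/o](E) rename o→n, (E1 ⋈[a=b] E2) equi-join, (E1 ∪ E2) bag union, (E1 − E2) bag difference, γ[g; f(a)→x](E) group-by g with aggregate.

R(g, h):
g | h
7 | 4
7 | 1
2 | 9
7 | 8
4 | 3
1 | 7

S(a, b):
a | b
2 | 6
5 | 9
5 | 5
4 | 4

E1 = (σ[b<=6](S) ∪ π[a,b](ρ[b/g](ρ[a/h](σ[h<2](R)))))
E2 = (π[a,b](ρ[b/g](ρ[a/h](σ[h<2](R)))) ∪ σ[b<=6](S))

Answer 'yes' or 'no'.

E1 per-node cardinality:
  S → 4
  σ[b<=6](S) → 3
  R → 6
  σ[h<2](R) → 1
  ρ[a/h](σ[h<2](R)) → 1
  ρ[b/g](ρ[a/h](σ[h<2](R))) → 1
  π[a,b](ρ[b/g](ρ[a/h](σ[h<2](R)))) → 1
  (σ[b<=6](S) ∪ π[a,b](ρ[b/g](ρ[a/h](σ[h<2](R))))) → 4
E2 per-node cardinality:
  R → 6
  σ[h<2](R) → 1
  ρ[a/h](σ[h<2](R)) → 1
  ρ[b/g](ρ[a/h](σ[h<2](R))) → 1
  π[a,b](ρ[b/g](ρ[a/h](σ[h<2](R)))) → 1
  S → 4
  σ[b<=6](S) → 3
  (π[a,b](ρ[b/g](ρ[a/h](σ[h<2](R)))) ∪ σ[b<=6](S)) → 4

E1 and E2 produce the same multiset:
a | b
1 | 7
2 | 6
4 | 4
5 | 5

yes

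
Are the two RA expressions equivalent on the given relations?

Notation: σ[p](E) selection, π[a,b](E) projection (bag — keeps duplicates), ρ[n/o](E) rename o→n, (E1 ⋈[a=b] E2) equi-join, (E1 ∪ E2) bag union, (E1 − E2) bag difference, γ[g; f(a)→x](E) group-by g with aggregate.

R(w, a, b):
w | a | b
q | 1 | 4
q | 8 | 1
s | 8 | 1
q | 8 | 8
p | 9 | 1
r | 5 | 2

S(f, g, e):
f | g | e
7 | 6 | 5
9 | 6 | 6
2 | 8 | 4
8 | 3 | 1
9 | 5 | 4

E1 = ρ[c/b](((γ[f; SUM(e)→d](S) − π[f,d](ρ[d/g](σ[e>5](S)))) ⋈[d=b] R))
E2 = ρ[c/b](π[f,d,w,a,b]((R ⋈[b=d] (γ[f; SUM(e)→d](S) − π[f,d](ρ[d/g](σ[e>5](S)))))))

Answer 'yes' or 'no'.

E1 per-node cardinality:
  S → 5
  γ[f; SUM(e)→d](S) → 4
  S → 5
  σ[e>5](S) → 1
  ρ[d/g](σ[e>5](S)) → 1
  π[f,d](ρ[d/g](σ[e>5](S))) → 1
  (γ[f; SUM(e)→d](S) − π[f,d](ρ[d/g](σ[e>5](S)))) → 4
  R → 6
  ((γ[f; SUM(e)→d](S) − π[f,d](ρ[d/g](σ[e>5](S)))) ⋈[d=b] R) → 4
  ρ[c/b](((γ[f; SUM(e)→d](S) − π[f,d](ρ[d/g](σ[e>5](S)))) ⋈[d=b] R)) → 4
E2 per-node cardinality:
  R → 6
  S → 5
  γ[f; SUM(e)→d](S) → 4
  S → 5
  σ[e>5](S) → 1
  ρ[d/g](σ[e>5](S)) → 1
  π[f,d](ρ[d/g](σ[e>5](S))) → 1
  (γ[f; SUM(e)→d](S) − π[f,d](ρ[d/g](σ[e>5](S)))) → 4
  (R ⋈[b=d] (γ[f; SUM(e)→d](S) − π[f,d](ρ[d/g](σ[e>5](S))))) → 4
  π[f,d,w,a,b]((R ⋈[b=d] (γ[f; SUM(e)→d](S) − π[f,d](ρ[d/g](σ[e>5](S)))))) → 4
  ρ[c/b](π[f,d,w,a,b]((R ⋈[b=d] (γ[f; SUM(e)→d](S) − π[f,d](ρ[d/g](σ[e>5](S))))))) → 4

E1 and E2 produce the same multiset:
f | d | w | a | c
2 | 4 | q | 1 | 4
8 | 1 | p | 9 | 1
8 | 1 | q | 8 | 1
8 | 1 | s | 8 | 1

yes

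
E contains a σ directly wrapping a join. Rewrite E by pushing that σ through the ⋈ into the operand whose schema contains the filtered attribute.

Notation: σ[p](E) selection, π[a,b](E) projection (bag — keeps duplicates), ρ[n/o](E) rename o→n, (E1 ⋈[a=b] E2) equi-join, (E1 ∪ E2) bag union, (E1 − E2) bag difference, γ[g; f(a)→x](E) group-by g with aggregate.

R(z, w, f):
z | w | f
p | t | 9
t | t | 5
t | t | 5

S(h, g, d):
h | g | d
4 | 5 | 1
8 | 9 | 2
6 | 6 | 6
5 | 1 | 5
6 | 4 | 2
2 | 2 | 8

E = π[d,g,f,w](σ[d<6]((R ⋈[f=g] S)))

σ filters on d, owned by the right side.
E' = π[d,g,f,w]((R ⋈[f=g] σ[d<6](S)))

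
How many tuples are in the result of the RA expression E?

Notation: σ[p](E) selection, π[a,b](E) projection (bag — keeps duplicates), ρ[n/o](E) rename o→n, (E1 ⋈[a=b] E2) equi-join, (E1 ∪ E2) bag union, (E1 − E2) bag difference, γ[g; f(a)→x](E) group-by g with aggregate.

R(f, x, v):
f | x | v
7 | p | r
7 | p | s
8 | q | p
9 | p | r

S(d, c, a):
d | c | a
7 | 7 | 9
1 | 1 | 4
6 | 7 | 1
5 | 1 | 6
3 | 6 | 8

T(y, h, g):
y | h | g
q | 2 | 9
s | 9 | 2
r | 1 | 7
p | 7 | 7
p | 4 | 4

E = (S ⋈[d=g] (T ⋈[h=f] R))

Row counts bottom-up:
  S → 5
  T → 5
  R → 4
  (T ⋈[h=f] R) → 3
  (S ⋈[d=g] (T ⋈[h=f] R)) → 2

|E| = 2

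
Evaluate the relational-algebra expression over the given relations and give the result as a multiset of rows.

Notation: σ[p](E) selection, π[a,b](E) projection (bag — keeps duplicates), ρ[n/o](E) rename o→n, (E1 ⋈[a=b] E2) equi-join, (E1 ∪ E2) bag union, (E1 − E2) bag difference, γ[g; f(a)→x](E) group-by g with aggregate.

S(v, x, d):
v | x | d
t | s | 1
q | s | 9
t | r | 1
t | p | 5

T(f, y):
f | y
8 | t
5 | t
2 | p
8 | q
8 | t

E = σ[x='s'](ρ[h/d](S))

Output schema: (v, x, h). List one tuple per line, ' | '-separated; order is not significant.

Row counts bottom-up:
  S → 4
  ρ[h/d](S) → 4
  σ[x='s'](ρ[h/d](S)) → 2

== RESULT ==
v | x | h
q | s | 9
t | s | 1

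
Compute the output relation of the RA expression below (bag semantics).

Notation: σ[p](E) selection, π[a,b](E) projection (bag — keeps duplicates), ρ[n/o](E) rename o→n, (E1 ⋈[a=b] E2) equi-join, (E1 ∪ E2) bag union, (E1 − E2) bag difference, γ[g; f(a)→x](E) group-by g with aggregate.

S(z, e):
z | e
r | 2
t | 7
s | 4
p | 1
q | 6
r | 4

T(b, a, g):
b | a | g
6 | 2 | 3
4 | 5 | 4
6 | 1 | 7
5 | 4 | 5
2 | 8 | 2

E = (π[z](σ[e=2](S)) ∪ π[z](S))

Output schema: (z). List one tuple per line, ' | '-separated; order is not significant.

Per-node cardinality:
  S → 6
  σ[e=2](S) → 1
  π[z](σ[e=2](S)) → 1
  S → 6
  π[z](S) → 6
  (π[z](σ[e=2](S)) ∪ π[z](S)) → 7

== RESULT ==
z
p
q
r
r
r
s
t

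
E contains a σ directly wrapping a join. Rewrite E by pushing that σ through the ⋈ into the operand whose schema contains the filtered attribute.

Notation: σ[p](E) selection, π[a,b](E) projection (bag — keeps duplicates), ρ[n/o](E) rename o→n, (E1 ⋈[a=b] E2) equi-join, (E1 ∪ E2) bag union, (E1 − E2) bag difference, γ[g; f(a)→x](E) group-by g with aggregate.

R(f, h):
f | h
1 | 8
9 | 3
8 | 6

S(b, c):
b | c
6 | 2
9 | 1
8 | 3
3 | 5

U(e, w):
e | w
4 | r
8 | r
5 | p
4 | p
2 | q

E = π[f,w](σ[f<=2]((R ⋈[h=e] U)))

σ filters on f, owned by the left side.
E' = π[f,w]((σ[f<=2](R) ⋈[h=e] U))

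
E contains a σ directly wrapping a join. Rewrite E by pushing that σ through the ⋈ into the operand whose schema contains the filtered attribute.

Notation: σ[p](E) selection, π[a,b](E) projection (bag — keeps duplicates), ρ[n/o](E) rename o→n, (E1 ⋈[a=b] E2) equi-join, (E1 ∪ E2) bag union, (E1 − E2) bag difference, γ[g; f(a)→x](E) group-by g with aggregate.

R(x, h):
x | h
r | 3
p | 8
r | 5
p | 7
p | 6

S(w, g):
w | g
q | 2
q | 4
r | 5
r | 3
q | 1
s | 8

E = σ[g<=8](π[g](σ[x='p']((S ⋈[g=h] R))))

σ filters on x, owned by the right side.
E' = σ[g<=8](π[g]((S ⋈[g=h] σ[x='p'](R))))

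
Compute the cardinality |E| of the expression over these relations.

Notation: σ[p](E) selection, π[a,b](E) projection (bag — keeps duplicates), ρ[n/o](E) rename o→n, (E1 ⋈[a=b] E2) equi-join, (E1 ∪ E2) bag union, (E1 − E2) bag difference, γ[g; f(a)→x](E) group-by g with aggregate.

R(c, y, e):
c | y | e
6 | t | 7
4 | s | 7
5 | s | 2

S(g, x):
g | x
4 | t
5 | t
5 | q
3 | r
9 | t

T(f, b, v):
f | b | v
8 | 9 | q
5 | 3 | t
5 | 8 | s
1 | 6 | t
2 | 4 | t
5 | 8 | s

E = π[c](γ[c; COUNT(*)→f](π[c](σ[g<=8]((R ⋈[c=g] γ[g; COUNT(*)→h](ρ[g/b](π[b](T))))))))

Stepwise |·|:
  R → 3
  T → 6
  π[b](T) → 6
  ρ[g/b](π[b](T)) → 6
  γ[g; COUNT(*)→h](ρ[g/b](π[b](T))) → 5
  (R ⋈[c=g] γ[g; COUNT(*)→h](ρ[g/b](π[b](T)))) → 2
  σ[g<=8]((R ⋈[c=g] γ[g; COUNT(*)→h](ρ[g/b](π[b](T))))) → 2
  π[c](σ[g<=8]((R ⋈[c=g] γ[g; COUNT(*)→h](ρ[g/b](π[b](T)))))) → 2
  γ[c; COUNT(*)→f](π[c](σ[g<=8]((R ⋈[c=g] γ[g; COUNT(*)→h](ρ[g/b](π[b](T))))))) → 2
  π[c](γ[c; COUNT(*)→f](π[c](σ[g<=8]((R ⋈[c=g] γ[g; COUNT(*)→h](ρ[g/b](π[b](T)))))))) → 2

|E| = 2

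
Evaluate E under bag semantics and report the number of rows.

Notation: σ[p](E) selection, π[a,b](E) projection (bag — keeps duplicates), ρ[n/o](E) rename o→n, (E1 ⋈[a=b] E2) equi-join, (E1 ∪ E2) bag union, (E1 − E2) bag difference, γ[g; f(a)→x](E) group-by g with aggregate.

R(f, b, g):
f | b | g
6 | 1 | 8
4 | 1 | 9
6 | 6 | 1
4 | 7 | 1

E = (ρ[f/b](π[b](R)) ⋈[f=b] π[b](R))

Subexpression sizes:
  R → 4
  π[b](R) → 4
  ρ[f/b](π[b](R)) → 4
  R → 4
  π[b](R) → 4
  (ρ[f/b](π[b](R)) ⋈[f=b] π[b](R)) → 6

|E| = 6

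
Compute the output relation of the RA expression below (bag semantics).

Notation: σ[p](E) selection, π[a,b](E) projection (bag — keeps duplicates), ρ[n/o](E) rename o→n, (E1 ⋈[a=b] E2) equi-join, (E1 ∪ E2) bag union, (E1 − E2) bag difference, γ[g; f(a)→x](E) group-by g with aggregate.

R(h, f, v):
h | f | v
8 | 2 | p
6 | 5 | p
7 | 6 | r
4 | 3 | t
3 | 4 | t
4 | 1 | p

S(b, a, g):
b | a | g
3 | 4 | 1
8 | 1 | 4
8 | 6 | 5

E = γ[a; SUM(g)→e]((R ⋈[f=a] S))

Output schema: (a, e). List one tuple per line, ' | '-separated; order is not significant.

Stepwise |·|:
  R → 6
  S → 3
  (R ⋈[f=a] S) → 3
  γ[a; SUM(g)→e]((R ⋈[f=a] S)) → 3

== RESULT ==
a | e
1 | 4
4 | 1
6 | 5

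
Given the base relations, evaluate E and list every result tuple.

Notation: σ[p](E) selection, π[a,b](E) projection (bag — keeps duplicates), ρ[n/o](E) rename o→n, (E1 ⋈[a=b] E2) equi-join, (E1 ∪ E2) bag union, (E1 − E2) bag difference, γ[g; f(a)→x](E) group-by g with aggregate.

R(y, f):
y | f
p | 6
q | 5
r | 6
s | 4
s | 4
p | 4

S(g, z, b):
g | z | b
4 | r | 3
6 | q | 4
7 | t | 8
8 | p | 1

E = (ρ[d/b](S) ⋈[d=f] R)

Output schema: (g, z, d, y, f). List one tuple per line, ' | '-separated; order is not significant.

Stepwise |·|:
  S → 4
  ρ[d/b](S) → 4
  R → 6
  (ρ[d/b](S) ⋈[d=f] R) → 3

== RESULT ==
g | z | d | y | f
6 | q | 4 | p | 4
6 | q | 4 | s | 4
6 | q | 4 | s | 4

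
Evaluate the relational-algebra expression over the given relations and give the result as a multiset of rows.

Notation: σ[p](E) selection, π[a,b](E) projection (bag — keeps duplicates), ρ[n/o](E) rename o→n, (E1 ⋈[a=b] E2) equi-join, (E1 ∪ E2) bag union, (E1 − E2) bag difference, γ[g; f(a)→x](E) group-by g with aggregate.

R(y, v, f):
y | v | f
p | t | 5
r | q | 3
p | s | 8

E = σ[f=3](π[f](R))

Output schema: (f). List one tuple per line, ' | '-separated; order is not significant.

Subexpression sizes:
  R → 3
  π[f](R) → 3
  σ[f=3](π[f](R)) → 1

== RESULT ==
f
3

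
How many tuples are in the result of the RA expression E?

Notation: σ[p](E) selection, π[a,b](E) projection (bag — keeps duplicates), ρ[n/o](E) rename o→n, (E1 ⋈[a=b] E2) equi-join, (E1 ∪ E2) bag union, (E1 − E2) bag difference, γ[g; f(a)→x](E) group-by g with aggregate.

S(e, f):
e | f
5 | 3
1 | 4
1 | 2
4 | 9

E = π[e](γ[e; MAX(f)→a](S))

Per-node cardinality:
  S → 4
  γ[e; MAX(f)→a](S) → 3
  π[e](γ[e; MAX(f)→a](S)) → 3

|E| = 3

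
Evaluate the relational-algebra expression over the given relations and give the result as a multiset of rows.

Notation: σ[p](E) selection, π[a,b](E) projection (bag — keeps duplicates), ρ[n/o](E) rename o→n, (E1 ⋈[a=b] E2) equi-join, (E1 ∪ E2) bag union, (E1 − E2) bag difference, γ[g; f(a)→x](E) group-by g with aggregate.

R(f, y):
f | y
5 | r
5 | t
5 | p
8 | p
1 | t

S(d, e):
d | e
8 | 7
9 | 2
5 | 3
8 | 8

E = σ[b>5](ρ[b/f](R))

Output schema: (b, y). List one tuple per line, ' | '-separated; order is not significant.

Row counts bottom-up:
  R → 5
  ρ[b/f](R) → 5
  σ[b>5](ρ[b/f](R)) → 1

== RESULT ==
b | y
8 | p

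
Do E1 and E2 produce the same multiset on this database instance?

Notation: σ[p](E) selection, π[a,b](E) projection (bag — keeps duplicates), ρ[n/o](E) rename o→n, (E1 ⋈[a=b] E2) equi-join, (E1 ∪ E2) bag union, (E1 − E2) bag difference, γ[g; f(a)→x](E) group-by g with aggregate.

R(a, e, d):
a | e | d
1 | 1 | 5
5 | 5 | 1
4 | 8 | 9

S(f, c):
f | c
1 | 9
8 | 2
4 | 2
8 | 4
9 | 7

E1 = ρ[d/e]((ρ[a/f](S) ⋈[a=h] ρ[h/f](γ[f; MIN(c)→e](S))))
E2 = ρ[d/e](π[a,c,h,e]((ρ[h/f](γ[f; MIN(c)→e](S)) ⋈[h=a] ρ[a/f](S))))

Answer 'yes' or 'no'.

E1 row counts bottom-up:
  S → 5
  ρ[a/f](S) → 5
  S → 5
  γ[f; MIN(c)→e](S) → 4
  ρ[h/f](γ[f; MIN(c)→e](S)) → 4
  (ρ[a/f](S) ⋈[a=h] ρ[h/f](γ[f; MIN(c)→e](S))) → 5
  ρ[d/e]((ρ[a/f](S) ⋈[a=h] ρ[h/f](γ[f; MIN(c)→e](S)))) → 5
E2 row counts bottom-up:
  S → 5
  γ[f; MIN(c)→e](S) → 4
  ρ[h/f](γ[f; MIN(c)→e](S)) → 4
  S → 5
  ρ[a/f](S) → 5
  (ρ[h/f](γ[f; MIN(c)→e](S)) ⋈[h=a] ρ[a/f](S)) → 5
  π[a,c,h,e]((ρ[h/f](γ[f; MIN(c)→e](S)) ⋈[h=a] ρ[a/f](S))) → 5
  ρ[d/e](π[a,c,h,e]((ρ[h/f](γ[f; MIN(c)→e](S)) ⋈[h=a] ρ[a/f](S)))) → 5

E1 and E2 produce the same multiset:
a | c | h | d
1 | 9 | 1 | 9
4 | 2 | 4 | 2
8 | 2 | 8 | 2
8 | 4 | 8 | 2
9 | 7 | 9 | 7

yes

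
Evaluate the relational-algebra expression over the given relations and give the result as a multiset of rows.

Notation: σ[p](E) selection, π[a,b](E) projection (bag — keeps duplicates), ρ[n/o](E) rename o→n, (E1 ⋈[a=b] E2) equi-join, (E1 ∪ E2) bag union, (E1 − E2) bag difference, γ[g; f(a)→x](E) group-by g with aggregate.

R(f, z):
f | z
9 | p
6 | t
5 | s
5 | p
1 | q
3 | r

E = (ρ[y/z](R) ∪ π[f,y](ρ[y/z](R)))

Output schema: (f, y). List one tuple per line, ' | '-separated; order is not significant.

Stepwise |·|:
  R → 6
  ρ[y/z](R) → 6
  R → 6
  ρ[y/z](R) → 6
  π[f,y](ρ[y/z](R)) → 6
  (ρ[y/z](R) ∪ π[f,y](ρ[y/z](R))) → 12

== RESULT ==
f | y
1 | q
1 | q
3 | r
3 | r
5 | p
5 | p
5 | s
5 | s
6 | t
6 | t
9 | p
9 | p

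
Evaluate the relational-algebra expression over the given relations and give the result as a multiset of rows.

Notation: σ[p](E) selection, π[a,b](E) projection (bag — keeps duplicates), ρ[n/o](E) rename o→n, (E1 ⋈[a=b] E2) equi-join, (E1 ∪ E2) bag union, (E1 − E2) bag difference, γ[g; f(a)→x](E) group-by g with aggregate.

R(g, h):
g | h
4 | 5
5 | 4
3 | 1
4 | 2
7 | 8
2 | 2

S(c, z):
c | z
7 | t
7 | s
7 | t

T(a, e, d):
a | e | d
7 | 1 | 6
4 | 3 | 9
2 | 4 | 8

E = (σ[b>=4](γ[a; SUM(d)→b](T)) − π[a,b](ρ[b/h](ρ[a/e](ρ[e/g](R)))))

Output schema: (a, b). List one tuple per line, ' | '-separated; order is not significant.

Stepwise |·|:
  T → 3
  γ[a; SUM(d)→b](T) → 3
  σ[b>=4](γ[a; SUM(d)→b](T)) → 3
  R → 6
  ρ[e/g](R) → 6
  ρ[a/e](ρ[e/g](R)) → 6
  ρ[b/h](ρ[a/e](ρ[e/g](R))) → 6
  π[a,b](ρ[b/h](ρ[a/e](ρ[e/g](R)))) → 6
  (σ[b>=4](γ[a; SUM(d)→b](T)) − π[a,b](ρ[b/h](ρ[a/e](ρ[e/g](R))))) → 3

== RESULT ==
a | b
2 | 8
4 | 9
7 | 6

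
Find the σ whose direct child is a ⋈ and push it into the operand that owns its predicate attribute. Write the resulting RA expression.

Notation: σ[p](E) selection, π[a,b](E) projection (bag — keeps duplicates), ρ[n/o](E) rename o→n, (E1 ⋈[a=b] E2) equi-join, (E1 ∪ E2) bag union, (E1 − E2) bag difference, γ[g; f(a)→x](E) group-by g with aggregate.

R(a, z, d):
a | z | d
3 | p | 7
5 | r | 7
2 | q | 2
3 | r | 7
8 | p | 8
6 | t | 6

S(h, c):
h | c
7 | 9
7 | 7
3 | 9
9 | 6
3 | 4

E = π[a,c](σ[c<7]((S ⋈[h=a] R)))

σ filters on c, owned by the left side.
E' = π[a,c]((σ[c<7](S) ⋈[h=a] R))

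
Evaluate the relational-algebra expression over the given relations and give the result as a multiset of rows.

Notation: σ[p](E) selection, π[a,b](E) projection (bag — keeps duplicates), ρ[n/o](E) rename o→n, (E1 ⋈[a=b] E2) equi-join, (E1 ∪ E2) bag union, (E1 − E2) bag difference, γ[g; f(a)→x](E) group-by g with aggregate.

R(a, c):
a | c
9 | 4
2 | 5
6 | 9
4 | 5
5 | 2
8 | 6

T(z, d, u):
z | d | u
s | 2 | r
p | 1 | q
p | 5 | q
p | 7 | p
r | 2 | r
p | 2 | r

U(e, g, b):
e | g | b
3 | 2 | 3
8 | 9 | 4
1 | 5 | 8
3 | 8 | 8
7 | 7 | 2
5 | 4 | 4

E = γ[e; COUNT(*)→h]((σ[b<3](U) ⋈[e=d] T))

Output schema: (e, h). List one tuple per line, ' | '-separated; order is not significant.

Per-node cardinality:
  U → 6
  σ[b<3](U) → 1
  T → 6
  (σ[b<3](U) ⋈[e=d] T) → 1
  γ[e; COUNT(*)→h]((σ[b<3](U) ⋈[e=d] T)) → 1

== RESULT ==
e | h
7 | 1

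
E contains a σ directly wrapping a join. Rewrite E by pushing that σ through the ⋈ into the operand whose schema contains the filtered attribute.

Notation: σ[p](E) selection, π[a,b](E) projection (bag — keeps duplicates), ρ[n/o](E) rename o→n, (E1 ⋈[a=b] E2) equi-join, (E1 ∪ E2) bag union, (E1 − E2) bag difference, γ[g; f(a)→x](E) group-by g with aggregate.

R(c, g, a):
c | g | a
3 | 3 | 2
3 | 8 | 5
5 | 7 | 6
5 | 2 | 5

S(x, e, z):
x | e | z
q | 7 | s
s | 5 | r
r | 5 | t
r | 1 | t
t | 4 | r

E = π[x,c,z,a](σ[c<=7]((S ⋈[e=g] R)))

σ filters on c, owned by the right side.
E' = π[x,c,z,a]((S ⋈[e=g] σ[c<=7](R)))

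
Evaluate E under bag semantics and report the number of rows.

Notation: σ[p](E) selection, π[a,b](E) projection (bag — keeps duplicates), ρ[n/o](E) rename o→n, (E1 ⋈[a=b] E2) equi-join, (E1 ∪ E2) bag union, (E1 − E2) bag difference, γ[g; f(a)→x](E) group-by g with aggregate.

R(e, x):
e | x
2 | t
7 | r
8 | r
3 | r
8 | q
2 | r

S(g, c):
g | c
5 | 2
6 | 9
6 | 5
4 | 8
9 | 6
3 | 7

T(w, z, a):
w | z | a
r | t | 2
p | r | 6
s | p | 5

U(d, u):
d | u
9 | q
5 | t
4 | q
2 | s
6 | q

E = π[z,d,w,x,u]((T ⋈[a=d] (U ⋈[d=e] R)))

Stepwise |·|:
  T → 3
  U → 5
  R → 6
  (U ⋈[d=e] R) → 2
  (T ⋈[a=d] (U ⋈[d=e] R)) → 2
  π[z,d,w,x,u]((T ⋈[a=d] (U ⋈[d=e] R))) → 2

|E| = 2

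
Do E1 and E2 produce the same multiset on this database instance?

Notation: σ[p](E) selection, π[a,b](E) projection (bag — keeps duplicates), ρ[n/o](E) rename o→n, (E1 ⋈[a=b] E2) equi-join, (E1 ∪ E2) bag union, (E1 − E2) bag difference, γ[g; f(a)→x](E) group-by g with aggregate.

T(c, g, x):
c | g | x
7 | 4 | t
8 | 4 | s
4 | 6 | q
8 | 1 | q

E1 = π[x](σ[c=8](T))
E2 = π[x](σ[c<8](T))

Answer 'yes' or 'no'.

E1 stepwise |·|:
  T → 4
  σ[c=8](T) → 2
  π[x](σ[c=8](T)) → 2
E2 stepwise |·|:
  T → 4
  σ[c<8](T) → 2
  π[x](σ[c<8](T)) → 2

E1 result:
x
q
s
E2 result:
x
q
t
Witness: ('t',) appears 0× in E1 but 1× in E2.

no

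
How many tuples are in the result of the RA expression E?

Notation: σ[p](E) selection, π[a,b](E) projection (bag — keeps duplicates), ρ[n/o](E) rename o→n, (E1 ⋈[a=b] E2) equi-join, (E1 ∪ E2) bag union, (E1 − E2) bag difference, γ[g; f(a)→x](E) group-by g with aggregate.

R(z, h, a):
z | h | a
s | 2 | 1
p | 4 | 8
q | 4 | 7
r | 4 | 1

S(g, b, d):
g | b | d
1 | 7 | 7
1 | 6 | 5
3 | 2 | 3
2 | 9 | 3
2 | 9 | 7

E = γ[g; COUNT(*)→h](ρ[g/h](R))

Stepwise |·|:
  R → 4
  ρ[g/h](R) → 4
  γ[g; COUNT(*)→h](ρ[g/h](R)) → 2

|E| = 2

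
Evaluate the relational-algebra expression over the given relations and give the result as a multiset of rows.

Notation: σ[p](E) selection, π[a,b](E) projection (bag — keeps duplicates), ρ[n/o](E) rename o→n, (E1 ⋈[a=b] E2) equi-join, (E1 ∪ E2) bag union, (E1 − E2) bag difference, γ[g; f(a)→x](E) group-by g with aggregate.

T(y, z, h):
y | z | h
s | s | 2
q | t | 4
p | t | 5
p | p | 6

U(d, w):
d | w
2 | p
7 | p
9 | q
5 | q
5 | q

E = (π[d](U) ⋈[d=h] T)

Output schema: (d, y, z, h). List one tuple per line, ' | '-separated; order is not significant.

Stepwise |·|:
  U → 5
  π[d](U) → 5
  T → 4
  (π[d](U) ⋈[d=h] T) → 3

== RESULT ==
d | y | z | h
2 | s | s | 2
5 | p | t | 5
5 | p | t | 5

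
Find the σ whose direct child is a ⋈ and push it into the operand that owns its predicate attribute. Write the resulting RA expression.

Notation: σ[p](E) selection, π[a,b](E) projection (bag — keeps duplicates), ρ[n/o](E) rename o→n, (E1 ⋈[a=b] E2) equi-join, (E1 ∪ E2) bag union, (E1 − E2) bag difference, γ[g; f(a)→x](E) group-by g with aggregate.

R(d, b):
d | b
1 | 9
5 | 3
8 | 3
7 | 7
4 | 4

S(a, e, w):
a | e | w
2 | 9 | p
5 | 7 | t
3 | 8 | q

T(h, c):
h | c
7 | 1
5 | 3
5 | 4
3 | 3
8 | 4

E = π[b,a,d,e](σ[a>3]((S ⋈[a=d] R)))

σ filters on a, owned by the left side.
E' = π[b,a,d,e]((σ[a>3](S) ⋈[a=d] R))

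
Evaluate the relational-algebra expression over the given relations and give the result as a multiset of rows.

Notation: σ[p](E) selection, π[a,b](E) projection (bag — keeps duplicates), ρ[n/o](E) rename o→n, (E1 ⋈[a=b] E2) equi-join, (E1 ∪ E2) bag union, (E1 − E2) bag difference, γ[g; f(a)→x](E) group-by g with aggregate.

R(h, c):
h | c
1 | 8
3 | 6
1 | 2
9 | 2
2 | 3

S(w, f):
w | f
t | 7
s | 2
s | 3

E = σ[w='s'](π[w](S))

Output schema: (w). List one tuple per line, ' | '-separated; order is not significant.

Per-node cardinality:
  S → 3
  π[w](S) → 3
  σ[w='s'](π[w](S)) → 2

== RESULT ==
w
s
s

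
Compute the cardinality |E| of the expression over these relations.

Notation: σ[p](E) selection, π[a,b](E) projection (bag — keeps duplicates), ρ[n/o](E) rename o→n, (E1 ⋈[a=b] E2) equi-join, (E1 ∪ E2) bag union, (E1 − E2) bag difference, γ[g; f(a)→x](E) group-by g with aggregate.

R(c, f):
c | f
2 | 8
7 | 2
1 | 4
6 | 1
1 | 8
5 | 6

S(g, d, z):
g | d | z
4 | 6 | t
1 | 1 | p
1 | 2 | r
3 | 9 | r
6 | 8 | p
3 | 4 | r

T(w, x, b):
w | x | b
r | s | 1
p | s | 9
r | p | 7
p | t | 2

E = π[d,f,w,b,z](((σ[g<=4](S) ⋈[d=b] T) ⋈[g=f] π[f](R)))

Subexpression sizes:
  S → 6
  σ[g<=4](S) → 5
  T → 4
  (σ[g<=4](S) ⋈[d=b] T) → 3
  R → 6
  π[f](R) → 6
  ((σ[g<=4](S) ⋈[d=b] T) ⋈[g=f] π[f](R)) → 2
  π[d,f,w,b,z](((σ[g<=4](S) ⋈[d=b] T) ⋈[g=f] π[f](R))) → 2

|E| = 2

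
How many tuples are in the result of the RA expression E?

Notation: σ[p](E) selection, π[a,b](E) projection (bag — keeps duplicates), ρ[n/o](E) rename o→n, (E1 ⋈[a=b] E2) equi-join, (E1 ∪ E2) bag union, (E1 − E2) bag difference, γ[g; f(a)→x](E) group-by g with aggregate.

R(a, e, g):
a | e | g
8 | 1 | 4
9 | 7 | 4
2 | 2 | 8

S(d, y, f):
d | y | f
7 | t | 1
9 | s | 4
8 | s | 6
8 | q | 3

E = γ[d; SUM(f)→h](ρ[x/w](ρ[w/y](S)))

Stepwise |·|:
  S → 4
  ρ[w/y](S) → 4
  ρ[x/w](ρ[w/y](S)) → 4
  γ[d; SUM(f)→h](ρ[x/w](ρ[w/y](S))) → 3

|E| = 3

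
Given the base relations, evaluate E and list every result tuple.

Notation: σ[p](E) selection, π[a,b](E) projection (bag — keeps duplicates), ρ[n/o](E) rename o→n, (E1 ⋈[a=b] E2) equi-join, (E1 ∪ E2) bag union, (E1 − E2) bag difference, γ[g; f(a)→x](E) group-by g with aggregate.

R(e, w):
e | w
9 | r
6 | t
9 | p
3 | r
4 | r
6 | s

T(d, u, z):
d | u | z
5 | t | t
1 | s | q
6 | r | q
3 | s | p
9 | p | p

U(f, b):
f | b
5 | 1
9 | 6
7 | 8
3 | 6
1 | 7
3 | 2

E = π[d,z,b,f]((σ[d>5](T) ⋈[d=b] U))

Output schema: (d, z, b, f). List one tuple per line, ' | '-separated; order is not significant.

Per-node cardinality:
  T → 5
  σ[d>5](T) → 2
  U → 6
  (σ[d>5](T) ⋈[d=b] U) → 2
  π[d,z,b,f]((σ[d>5](T) ⋈[d=b] U)) → 2

== RESULT ==
d | z | b | f
6 | q | 6 | 3
6 | q | 6 | 9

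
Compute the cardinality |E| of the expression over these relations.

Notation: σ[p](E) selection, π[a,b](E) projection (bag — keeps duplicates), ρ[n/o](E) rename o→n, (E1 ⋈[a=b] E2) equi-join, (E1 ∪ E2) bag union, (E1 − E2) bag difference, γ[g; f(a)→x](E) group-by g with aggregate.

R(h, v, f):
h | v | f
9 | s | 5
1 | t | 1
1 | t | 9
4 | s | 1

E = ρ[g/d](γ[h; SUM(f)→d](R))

Stepwise |·|:
  R → 4
  γ[h; SUM(f)→d](R) → 3
  ρ[g/d](γ[h; SUM(f)→d](R)) → 3

|E| = 3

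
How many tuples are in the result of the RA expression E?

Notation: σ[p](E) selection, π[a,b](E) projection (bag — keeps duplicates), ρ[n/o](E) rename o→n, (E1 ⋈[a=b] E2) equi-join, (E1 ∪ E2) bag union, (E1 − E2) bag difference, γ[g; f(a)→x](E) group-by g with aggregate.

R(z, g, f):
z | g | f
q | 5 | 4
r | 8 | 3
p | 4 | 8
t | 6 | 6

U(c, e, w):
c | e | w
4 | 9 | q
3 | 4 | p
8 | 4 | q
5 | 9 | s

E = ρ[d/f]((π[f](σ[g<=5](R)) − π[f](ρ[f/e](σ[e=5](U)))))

Stepwise |·|:
  R → 4
  σ[g<=5](R) → 2
  π[f](σ[g<=5](R)) → 2
  U → 4
  σ[e=5](U) → 0
  ρ[f/e](σ[e=5](U)) → 0
  π[f](ρ[f/e](σ[e=5](U))) → 0
  (π[f](σ[g<=5](R)) − π[f](ρ[f/e](σ[e=5](U)))) → 2
  ρ[d/f]((π[f](σ[g<=5](R)) − π[f](ρ[f/e](σ[e=5](U))))) → 2

|E| = 2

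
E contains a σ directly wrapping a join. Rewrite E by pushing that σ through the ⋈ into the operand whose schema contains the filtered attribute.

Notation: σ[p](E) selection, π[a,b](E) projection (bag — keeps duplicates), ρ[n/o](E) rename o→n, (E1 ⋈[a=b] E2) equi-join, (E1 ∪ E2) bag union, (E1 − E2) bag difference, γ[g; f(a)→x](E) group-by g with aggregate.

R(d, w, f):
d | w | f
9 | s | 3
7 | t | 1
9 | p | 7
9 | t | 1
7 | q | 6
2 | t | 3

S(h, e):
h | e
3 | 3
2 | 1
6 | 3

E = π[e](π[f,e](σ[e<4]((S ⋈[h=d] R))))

σ filters on e, owned by the left side.
E' = π[e](π[f,e]((σ[e<4](S) ⋈[h=d] R)))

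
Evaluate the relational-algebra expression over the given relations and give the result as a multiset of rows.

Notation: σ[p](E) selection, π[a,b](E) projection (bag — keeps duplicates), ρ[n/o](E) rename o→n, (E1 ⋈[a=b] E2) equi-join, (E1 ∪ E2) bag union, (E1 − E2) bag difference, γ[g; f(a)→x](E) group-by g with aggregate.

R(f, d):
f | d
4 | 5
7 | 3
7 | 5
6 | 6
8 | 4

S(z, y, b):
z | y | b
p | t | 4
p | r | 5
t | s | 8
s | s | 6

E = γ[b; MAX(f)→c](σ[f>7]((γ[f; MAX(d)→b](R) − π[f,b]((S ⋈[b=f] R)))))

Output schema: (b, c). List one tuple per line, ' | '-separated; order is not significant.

Stepwise |·|:
  R → 5
  γ[f; MAX(d)→b](R) → 4
  S → 4
  R → 5
  (S ⋈[b=f] R) → 3
  π[f,b]((S ⋈[b=f] R)) → 3
  (γ[f; MAX(d)→b](R) − π[f,b]((S ⋈[b=f] R))) → 3
  σ[f>7]((γ[f; MAX(d)→b](R) − π[f,b]((S ⋈[b=f] R)))) → 1
  γ[b; MAX(f)→c](σ[f>7]((γ[f; MAX(d)→b](R) − π[f,b]((S ⋈[b=f] R))))) → 1

== RESULT ==
b | c
4 | 8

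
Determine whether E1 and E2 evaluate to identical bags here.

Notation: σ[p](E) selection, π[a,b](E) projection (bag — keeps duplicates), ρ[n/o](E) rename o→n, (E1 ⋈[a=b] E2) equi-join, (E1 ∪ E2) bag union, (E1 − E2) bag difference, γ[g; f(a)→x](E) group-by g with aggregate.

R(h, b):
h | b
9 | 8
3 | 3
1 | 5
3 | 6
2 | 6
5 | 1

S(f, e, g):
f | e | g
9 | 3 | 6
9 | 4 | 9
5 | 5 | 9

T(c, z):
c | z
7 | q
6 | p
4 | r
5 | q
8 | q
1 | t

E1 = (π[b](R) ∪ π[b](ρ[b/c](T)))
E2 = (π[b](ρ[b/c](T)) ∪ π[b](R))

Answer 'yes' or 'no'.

E1 row counts bottom-up:
  R → 6
  π[b](R) → 6
  T → 6
  ρ[b/c](T) → 6
  π[b](ρ[b/c](T)) → 6
  (π[b](R) ∪ π[b](ρ[b/c](T))) → 12
E2 row counts bottom-up:
  T → 6
  ρ[b/c](T) → 6
  π[b](ρ[b/c](T)) → 6
  R → 6
  π[b](R) → 6
  (π[b](ρ[b/c](T)) ∪ π[b](R)) → 12

E1 and E2 produce the same multiset:
b
1
1
3
4
5
5
6
6
6
7
8
8

yes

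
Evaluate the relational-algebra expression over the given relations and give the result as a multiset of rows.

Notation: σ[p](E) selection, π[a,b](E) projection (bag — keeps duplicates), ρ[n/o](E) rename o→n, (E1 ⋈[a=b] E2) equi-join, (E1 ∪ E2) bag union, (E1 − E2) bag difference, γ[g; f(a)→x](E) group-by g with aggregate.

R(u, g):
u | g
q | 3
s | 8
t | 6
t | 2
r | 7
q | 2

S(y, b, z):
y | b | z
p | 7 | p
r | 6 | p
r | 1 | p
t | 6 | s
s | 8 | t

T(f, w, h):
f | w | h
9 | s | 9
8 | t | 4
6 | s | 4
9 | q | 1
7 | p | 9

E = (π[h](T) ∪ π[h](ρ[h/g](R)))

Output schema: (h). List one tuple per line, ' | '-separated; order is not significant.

Stepwise |·|:
  T → 5
  π[h](T) → 5
  R → 6
  ρ[h/g](R) → 6
  π[h](ρ[h/g](R)) → 6
  (π[h](T) ∪ π[h](ρ[h/g](R))) → 11

== RESULT ==
h
1
2
2
3
4
4
6
7
8
9
9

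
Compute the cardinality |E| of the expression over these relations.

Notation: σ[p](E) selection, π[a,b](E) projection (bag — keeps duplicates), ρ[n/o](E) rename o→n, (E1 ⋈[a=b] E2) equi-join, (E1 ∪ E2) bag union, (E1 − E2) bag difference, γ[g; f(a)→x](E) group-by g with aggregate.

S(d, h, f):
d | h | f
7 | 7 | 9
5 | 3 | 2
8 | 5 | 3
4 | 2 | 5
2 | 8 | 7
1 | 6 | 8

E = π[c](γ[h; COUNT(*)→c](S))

Row counts bottom-up:
  S → 6
  γ[h; COUNT(*)→c](S) → 6
  π[c](γ[h; COUNT(*)→c](S)) → 6

|E| = 6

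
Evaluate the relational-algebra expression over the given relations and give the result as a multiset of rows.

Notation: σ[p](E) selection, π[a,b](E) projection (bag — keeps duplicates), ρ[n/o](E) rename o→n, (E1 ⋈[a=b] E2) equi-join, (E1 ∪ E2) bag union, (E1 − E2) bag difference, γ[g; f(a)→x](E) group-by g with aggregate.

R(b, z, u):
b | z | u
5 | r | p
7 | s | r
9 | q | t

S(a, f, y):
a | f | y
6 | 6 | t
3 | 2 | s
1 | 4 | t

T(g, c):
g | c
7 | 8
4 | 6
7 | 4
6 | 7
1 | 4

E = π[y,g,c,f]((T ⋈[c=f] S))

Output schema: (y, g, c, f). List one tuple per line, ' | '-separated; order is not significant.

Stepwise |·|:
  T → 5
  S → 3
  (T ⋈[c=f] S) → 3
  π[y,g,c,f]((T ⋈[c=f] S)) → 3

== RESULT ==
y | g | c | f
t | 1 | 4 | 4
t | 4 | 6 | 6
t | 7 | 4 | 4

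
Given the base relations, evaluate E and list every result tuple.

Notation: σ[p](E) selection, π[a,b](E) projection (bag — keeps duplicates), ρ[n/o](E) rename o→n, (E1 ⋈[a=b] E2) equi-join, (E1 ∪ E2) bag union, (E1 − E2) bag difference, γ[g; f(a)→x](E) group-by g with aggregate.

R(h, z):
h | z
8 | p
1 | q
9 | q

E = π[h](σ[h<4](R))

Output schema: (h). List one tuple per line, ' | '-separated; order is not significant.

Per-node cardinality:
  R → 3
  σ[h<4](R) → 1
  π[h](σ[h<4](R)) → 1

== RESULT ==
h
1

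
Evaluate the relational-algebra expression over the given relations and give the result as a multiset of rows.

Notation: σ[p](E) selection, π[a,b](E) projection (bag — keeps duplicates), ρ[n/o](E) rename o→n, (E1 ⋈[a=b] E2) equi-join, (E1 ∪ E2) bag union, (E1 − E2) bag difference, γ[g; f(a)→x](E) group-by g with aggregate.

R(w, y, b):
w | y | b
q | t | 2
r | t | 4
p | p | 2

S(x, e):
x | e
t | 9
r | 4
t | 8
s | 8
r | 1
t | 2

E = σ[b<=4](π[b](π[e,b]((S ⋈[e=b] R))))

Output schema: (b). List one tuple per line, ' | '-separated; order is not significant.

Per-node cardinality:
  S → 6
  R → 3
  (S ⋈[e=b] R) → 3
  π[e,b]((S ⋈[e=b] R)) → 3
  π[b](π[e,b]((S ⋈[e=b] R))) → 3
  σ[b<=4](π[b](π[e,b]((S ⋈[e=b] R)))) → 3

== RESULT ==
b
2
2
4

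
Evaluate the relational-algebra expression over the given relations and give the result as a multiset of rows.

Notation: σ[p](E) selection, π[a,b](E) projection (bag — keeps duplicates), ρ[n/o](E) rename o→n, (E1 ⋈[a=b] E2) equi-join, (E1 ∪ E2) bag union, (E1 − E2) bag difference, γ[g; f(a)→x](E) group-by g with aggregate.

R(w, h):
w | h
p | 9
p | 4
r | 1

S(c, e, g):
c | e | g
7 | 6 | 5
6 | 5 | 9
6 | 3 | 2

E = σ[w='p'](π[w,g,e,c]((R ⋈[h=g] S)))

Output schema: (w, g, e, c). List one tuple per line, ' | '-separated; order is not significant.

Subexpression sizes:
  R → 3
  S → 3
  (R ⋈[h=g] S) → 1
  π[w,g,e,c]((R ⋈[h=g] S)) → 1
  σ[w='p'](π[w,g,e,c]((R ⋈[h=g] S))) → 1

== RESULT ==
w | g | e | c
p | 9 | 5 | 6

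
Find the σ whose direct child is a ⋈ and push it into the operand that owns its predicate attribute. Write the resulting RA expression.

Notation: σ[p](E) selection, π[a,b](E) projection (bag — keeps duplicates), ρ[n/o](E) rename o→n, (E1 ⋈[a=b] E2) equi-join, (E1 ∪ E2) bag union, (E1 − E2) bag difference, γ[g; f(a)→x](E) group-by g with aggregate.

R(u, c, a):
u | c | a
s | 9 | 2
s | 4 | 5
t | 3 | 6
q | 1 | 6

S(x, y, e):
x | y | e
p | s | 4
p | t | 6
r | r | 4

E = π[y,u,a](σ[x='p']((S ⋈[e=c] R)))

σ filters on x, owned by the left side.
E' = π[y,u,a]((σ[x='p'](S) ⋈[e=c] R))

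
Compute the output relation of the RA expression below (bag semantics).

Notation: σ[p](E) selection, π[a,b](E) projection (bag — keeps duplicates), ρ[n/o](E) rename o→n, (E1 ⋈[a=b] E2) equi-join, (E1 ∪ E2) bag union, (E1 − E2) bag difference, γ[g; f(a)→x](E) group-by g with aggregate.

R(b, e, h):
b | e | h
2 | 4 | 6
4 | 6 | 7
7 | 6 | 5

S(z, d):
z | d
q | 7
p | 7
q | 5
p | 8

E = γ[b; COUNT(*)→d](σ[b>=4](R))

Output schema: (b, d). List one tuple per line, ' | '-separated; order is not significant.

Per-node cardinality:
  R → 3
  σ[b>=4](R) → 2
  γ[b; COUNT(*)→d](σ[b>=4](R)) → 2

== RESULT ==
b | d
4 | 1
7 | 1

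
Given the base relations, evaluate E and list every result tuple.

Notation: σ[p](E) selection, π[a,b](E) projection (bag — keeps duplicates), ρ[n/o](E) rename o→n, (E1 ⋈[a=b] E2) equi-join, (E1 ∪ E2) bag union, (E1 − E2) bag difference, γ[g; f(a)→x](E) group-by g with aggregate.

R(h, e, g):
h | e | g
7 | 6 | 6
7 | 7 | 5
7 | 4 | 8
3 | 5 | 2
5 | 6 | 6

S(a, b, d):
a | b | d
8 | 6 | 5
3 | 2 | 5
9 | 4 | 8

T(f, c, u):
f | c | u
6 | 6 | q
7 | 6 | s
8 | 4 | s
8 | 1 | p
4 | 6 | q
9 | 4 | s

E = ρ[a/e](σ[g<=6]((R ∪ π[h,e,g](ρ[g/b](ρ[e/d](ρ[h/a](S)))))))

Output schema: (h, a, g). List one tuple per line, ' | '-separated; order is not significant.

Stepwise |·|:
  R → 5
  S → 3
  ρ[h/a](S) → 3
  ρ[e/d](ρ[h/a](S)) → 3
  ρ[g/b](ρ[e/d](ρ[h/a](S))) → 3
  π[h,e,g](ρ[g/b](ρ[e/d](ρ[h/a](S)))) → 3
  (R ∪ π[h,e,g](ρ[g/b](ρ[e/d](ρ[h/a](S))))) → 8
  σ[g<=6]((R ∪ π[h,e,g](ρ[g/b](ρ[e/d](ρ[h/a](S)))))) → 7
  ρ[a/e](σ[g<=6]((R ∪ π[h,e,g](ρ[g/b](ρ[e/d](ρ[h/a](S))))))) → 7

== RESULT ==
h | a | g
3 | 5 | 2
3 | 5 | 2
5 | 6 | 6
7 | 6 | 6
7 | 7 | 5
8 | 5 | 6
9 | 8 | 4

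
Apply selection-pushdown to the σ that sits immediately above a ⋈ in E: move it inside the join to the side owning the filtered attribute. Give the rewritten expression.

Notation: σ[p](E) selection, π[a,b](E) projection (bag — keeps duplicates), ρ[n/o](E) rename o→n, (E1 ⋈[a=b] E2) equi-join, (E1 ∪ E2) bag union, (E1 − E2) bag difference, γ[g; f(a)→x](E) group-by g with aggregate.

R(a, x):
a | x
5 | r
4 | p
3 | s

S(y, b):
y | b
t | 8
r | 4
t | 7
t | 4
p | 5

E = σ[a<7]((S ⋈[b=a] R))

σ filters on a, owned by the right side.
E' = (S ⋈[b=a] σ[a<7](R))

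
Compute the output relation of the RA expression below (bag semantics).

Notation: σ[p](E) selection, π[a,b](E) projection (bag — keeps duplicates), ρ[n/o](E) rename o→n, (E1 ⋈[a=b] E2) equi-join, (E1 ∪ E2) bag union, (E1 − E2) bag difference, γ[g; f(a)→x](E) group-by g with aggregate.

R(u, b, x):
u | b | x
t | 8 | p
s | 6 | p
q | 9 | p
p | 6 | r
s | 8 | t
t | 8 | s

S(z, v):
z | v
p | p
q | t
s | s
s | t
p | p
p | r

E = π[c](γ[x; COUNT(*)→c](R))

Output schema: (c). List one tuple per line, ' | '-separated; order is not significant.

Per-node cardinality:
  R → 6
  γ[x; COUNT(*)→c](R) → 4
  π[c](γ[x; COUNT(*)→c](R)) → 4

== RESULT ==
c
1
1
1
3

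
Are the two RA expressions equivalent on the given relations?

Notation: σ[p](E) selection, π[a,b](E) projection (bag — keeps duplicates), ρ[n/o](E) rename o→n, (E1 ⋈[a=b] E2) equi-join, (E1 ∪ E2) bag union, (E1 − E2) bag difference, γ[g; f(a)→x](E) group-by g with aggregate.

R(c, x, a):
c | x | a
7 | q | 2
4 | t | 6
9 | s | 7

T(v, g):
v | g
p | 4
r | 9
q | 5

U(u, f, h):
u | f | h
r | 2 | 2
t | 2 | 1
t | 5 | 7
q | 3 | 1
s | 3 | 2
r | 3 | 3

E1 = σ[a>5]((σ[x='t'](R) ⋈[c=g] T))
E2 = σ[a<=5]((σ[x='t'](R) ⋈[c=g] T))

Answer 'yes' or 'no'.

E1 row counts bottom-up:
  R → 3
  σ[x='t'](R) → 1
  T → 3
  (σ[x='t'](R) ⋈[c=g] T) → 1
  σ[a>5]((σ[x='t'](R) ⋈[c=g] T)) → 1
E2 row counts bottom-up:
  R → 3
  σ[x='t'](R) → 1
  T → 3
  (σ[x='t'](R) ⋈[c=g] T) → 1
  σ[a<=5]((σ[x='t'](R) ⋈[c=g] T)) → 0

E1 result:
c | x | a | v | g
4 | t | 6 | p | 4
E2 result:
c | x | a | v | g
(0 rows)
Witness: (4, 't', 6, 'p', 4) appears 1× in E1 but 0× in E2.

no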